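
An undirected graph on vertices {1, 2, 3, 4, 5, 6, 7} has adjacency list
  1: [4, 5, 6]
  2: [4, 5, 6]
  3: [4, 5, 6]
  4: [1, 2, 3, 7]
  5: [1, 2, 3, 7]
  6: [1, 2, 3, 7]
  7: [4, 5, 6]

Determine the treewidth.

3

A width-3 tree decomposition is:
Bags: B1 = {3, 4, 5, 6}  B2 = {1, 4, 5, 6}  B3 = {2, 4, 5, 6}  B4 = {4, 5, 6, 7}
Tree: B1–B2, B2–B3, B3–B4
Every bag has size at most 4, so the width is 4 − 1 = 3 and tw(G) ≤ 3. For the lower bound: the 4 vertex sets {3,4}, {1,5}, {6}, {2} are disjoint, each induces a connected subgraph, and every pair is joined by at least one edge of G. Contracting each set to a single vertex therefore yields K_{4} as a minor, and since treewidth is minor-monotone, tw(G) ≥ tw(K_{4}) = 3. Therefore the treewidth is 3.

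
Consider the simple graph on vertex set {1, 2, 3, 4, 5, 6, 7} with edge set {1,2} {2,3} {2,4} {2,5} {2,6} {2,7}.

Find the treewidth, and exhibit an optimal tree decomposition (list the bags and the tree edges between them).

Every bag has size at most 2, so the width is 2 − 1 = 1 and tw(G) ≤ 1. G has an edge, so its treewidth is at least 1. Hence tw(G) = 1 exactly.

Treewidth 1.
One such decomposition:
Bags: B1 = {1, 2}  B2 = {2, 7}  B3 = {2, 6}  B4 = {2, 3}  B5 = {2, 5}  B6 = {2, 4}
Tree: B1–B2, B2–B3, B1–B4, B3–B5, B3–B6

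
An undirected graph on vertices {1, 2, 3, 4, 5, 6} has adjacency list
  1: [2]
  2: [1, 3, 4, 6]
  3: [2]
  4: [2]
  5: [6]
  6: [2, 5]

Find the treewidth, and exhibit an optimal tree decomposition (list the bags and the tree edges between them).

The largest bag has 2 vertices, giving width 1; this decomposition certifies tw(G) ≤ 1. Any graph with an edge has treewidth ≥ 1, and G has the edge 5–6. Therefore the treewidth is 1.

Treewidth 1.
One optimal decomposition is:
Bags: B1 = {5, 6}  B2 = {2, 6}  B3 = {1, 2}  B4 = {2, 4}  B5 = {2, 3}
Tree: B1–B2, B2–B3, B3–B4, B4–B5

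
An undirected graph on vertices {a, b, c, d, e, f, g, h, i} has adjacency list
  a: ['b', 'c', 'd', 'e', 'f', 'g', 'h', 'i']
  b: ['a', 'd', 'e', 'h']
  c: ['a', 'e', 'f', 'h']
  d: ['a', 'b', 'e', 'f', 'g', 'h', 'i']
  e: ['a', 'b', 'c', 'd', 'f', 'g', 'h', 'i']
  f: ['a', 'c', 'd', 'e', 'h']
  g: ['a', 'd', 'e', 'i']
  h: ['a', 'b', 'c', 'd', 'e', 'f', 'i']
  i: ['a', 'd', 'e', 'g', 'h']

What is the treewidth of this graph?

A width-4 tree decomposition is:
Bags: B1 = {a, c, e, f, h}  B2 = {a, d, e, f, h}  B3 = {a, d, e, h, i}  B4 = {a, b, d, e, h}  B5 = {a, d, e, g, i}
Tree: B1–B2, B2–B3, B2–B4, B3–B5
The largest bag has 5 vertices, giving width 4; this decomposition certifies tw(G) ≤ 4. Conversely, {a, d, e, g, i} is a clique of size 5, and the vertices of any clique must share a bag in every tree decomposition; so some bag has ≥ 5 vertices and tw(G) ≥ 4. The upper and lower bounds meet at 4, so that is the treewidth.

4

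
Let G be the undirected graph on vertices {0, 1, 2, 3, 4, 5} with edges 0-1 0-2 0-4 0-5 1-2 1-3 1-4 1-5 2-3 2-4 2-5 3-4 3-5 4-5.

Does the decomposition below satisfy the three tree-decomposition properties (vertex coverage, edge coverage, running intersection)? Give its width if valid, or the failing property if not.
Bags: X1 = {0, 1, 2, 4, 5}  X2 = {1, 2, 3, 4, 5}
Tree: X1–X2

Yes; width 4.

Every vertex of G appears in some bag (union = {0, 1, 2, 3, 4, 5}); every edge is covered by a bag; and for each vertex v the set of bags containing v is connected in the bag tree. The decomposition is therefore valid. The largest bag has 5 vertices, so the width is 4.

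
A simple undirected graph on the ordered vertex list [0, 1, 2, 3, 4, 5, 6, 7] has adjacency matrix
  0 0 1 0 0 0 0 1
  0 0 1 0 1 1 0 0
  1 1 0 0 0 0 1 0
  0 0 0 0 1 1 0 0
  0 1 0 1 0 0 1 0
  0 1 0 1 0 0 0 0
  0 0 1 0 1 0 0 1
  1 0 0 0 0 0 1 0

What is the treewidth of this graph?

A width-2 tree decomposition is:
Bags: B1 = {0, 2, 7}  B2 = {2, 6, 7}  B3 = {1, 2, 6}  B4 = {1, 4, 6}  B5 = {1, 4, 5}  B6 = {3, 4, 5}
Tree: B1–B2, B2–B3, B3–B4, B4–B5, B5–B6
Every bag has size at most 3, so the width is 3 − 1 = 2 and tw(G) ≤ 2. Since 0–7–6–2–0 is a cycle in G, G is not acyclic. Forests are exactly the graphs of treewidth ≤ 1, so tw(G) ≥ 2. Hence tw(G) = 2 exactly.

2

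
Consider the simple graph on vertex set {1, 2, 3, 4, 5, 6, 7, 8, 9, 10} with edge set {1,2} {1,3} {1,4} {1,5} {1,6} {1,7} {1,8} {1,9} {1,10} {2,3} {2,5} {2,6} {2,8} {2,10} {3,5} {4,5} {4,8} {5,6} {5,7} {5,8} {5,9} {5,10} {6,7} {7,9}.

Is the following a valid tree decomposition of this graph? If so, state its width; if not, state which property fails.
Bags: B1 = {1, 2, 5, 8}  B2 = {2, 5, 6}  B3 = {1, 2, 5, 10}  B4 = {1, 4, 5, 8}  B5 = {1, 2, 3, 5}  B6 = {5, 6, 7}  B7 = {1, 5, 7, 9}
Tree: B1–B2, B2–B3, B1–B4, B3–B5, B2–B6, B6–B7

A tree decomposition must satisfy three properties: every vertex lies in some bag; for every edge, both endpoints lie together in some bag; and for every vertex, the bags containing it form a connected subtree. Here edge (1,6) lies in no bag, so the decomposition is invalid.

No — edge (1,6) lies in no bag.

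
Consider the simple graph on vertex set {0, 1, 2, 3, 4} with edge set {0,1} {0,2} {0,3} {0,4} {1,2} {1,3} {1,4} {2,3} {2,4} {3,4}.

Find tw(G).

4

A width-4 tree decomposition is:
Bags: B1 = {0, 1, 2, 3, 4}
Tree: (single bag)
A single bag containing all 5 vertices is trivially a valid decomposition of width 4. On the other hand G contains the 5-clique {0, 1, 2, 3, 4}. A clique must lie in a single bag of any decomposition, so no decomposition can have width below 4. Hence tw(G) = 4 exactly.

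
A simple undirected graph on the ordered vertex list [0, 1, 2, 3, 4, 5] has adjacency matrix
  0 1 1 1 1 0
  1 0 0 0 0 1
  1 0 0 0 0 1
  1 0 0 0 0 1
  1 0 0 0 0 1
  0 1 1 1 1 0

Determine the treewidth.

A width-2 tree decomposition is:
Bags: B1 = {0, 3, 5}  B2 = {0, 4, 5}  B3 = {0, 2, 5}  B4 = {0, 1, 5}
Tree: B1–B2, B2–B3, B3–B4
Every bag has size at most 3, so the width is 3 − 1 = 2 and tw(G) ≤ 2. The edges 5–3–0–4–5 form a cycle, so G is not a tree and its treewidth is at least 2. Hence tw(G) = 2 exactly.

2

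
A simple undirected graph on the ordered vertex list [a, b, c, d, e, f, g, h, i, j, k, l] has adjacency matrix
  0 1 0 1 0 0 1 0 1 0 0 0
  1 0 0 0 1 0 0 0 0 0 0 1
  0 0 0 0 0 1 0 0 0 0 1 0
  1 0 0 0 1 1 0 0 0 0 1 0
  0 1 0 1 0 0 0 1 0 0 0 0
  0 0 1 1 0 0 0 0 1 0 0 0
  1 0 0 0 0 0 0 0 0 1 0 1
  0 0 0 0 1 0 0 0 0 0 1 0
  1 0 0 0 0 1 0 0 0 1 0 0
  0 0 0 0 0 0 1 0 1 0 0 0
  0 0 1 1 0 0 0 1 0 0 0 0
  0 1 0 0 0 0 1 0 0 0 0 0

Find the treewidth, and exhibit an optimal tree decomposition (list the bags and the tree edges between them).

Treewidth 3.
Bags: B1 = {c, e, h, k}  B2 = {c, d, e, k}  B3 = {c, d, e, f}  B4 = {b, d, e, f}  B5 = {a, b, d, f}  B6 = {a, b, f, i}  B7 = {a, b, i, l}  B8 = {a, g, i, l}  B9 = {g, i, j, l}
Tree: B1–B2, B2–B3, B3–B4, B4–B5, B5–B6, B6–B7, B7–B8, B8–B9

Each bag holds 4 vertices, so the decomposition has width 3, which upper-bounds the treewidth. For the lower bound: the 4 vertex sets {c,h,k}, {e}, {d}, {a,b,f,i} are disjoint, each induces a connected subgraph, and every pair is joined by at least one edge of G. Contracting each set to a single vertex therefore yields K_{4} as a minor, and since treewidth is minor-monotone, tw(G) ≥ tw(K_{4}) = 3. The upper and lower bounds meet at 3, so that is the treewidth.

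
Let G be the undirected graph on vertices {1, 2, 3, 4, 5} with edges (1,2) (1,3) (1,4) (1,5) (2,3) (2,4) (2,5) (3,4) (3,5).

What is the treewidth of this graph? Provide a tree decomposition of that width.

Each bag holds 4 vertices, so the decomposition has width 3, which upper-bounds the treewidth. For the lower bound, the 4 vertices {1, 2, 3, 4} are pairwise adjacent, and any tree decomposition puts a clique entirely inside one bag — forcing width ≥ 3. Hence tw(G) = 3 exactly.

Treewidth 3.
One such decomposition:
Bags: B1 = {1, 2, 3, 5}  B2 = {1, 2, 3, 4}
Tree: B1–B2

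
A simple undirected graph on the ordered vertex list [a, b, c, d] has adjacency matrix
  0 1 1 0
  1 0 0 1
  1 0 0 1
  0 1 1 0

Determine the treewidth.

2

A width-2 tree decomposition is:
Bags: B1 = {a, b, d}  B2 = {a, c, d}
Tree: B1–B2
The largest bag has 3 vertices, giving width 2; this decomposition certifies tw(G) ≤ 2. For the lower bound, G contains the cycle d–b–a–c–d, so G is not a forest; only forests have treewidth ≤ 1, hence tw(G) ≥ 2. Combining the bounds, tw(G) = 2.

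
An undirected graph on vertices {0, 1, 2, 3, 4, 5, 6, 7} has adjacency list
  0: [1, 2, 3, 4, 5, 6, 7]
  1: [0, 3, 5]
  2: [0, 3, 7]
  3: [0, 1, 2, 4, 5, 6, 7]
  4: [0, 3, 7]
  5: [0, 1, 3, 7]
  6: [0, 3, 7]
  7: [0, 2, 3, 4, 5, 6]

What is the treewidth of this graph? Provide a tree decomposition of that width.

Treewidth 3.
Bags: B1 = {0, 3, 5, 7}  B2 = {0, 1, 3, 5}  B3 = {0, 3, 4, 7}  B4 = {0, 3, 6, 7}  B5 = {0, 2, 3, 7}
Tree: B1–B2, B1–B3, B3–B4, B3–B5

Each bag holds 4 vertices, so the decomposition has width 3, which upper-bounds the treewidth. Conversely, {0, 1, 3, 5} is a clique of size 4, and the vertices of any clique must share a bag in every tree decomposition; so some bag has ≥ 4 vertices and tw(G) ≥ 3. Therefore the treewidth is 3.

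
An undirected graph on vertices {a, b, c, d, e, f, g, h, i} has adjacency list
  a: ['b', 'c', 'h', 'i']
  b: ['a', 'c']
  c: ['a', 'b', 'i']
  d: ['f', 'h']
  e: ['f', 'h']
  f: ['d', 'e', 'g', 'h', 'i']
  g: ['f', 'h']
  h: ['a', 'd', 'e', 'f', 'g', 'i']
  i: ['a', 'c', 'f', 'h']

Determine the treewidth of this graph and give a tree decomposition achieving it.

Each bag holds 3 vertices, so the decomposition has width 2, which upper-bounds the treewidth. Conversely, {a, h, i} is a clique of size 3, and the vertices of any clique must share a bag in every tree decomposition; so some bag has ≥ 3 vertices and tw(G) ≥ 2. Therefore the treewidth is 2.

Treewidth 2.
One such decomposition:
Bags: B1 = {f, h, i}  B2 = {f, g, h}  B3 = {e, f, h}  B4 = {a, h, i}  B5 = {a, c, i}  B6 = {a, b, c}  B7 = {d, f, h}
Tree: B1–B2, B2–B3, B1–B4, B4–B5, B5–B6, B1–B7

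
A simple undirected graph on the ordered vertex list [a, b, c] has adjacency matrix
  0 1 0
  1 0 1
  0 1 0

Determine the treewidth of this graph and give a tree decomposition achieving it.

The largest bag has 2 vertices, giving width 1; this decomposition certifies tw(G) ≤ 1. Any graph with an edge has treewidth ≥ 1, and G has the edge b–a. The upper and lower bounds meet at 1, so that is the treewidth.

Treewidth 1.
One optimal decomposition is:
Bags: B1 = {a, b}  B2 = {b, c}
Tree: B1–B2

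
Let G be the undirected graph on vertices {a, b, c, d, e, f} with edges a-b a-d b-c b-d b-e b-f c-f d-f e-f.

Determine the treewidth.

A width-2 tree decomposition is:
Bags: B1 = {b, d, f}  B2 = {b, e, f}  B3 = {a, b, d}  B4 = {b, c, f}
Tree: B1–B2, B1–B3, B1–B4
The largest bag has 3 vertices, giving width 2; this decomposition certifies tw(G) ≤ 2. Conversely, {a, b, d} is a clique of size 3, and the vertices of any clique must share a bag in every tree decomposition; so some bag has ≥ 3 vertices and tw(G) ≥ 2. Therefore the treewidth is 2.

2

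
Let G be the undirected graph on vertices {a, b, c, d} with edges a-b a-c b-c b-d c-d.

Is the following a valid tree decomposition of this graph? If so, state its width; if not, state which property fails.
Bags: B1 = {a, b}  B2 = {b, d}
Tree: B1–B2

No — vertex c appears in no bag.

A tree decomposition must satisfy three properties: every vertex lies in some bag; for every edge, both endpoints lie together in some bag; and for every vertex, the bags containing it form a connected subtree. Here vertex c appears in no bag, so the decomposition is invalid.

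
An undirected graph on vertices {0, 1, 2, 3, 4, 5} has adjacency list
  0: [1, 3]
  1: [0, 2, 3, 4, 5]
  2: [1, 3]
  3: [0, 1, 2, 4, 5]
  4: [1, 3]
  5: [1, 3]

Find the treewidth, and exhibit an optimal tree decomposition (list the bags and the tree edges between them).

Treewidth 2.
One such decomposition:
Bags: B1 = {1, 3, 4}  B2 = {1, 3, 5}  B3 = {0, 1, 3}  B4 = {1, 2, 3}
Tree: B1–B2, B2–B3, B1–B4

Each bag holds 3 vertices, so the decomposition has width 2, which upper-bounds the treewidth. On the other hand G contains the 3-clique {0, 1, 3}. A clique must lie in a single bag of any decomposition, so no decomposition can have width below 2. Hence tw(G) = 2 exactly.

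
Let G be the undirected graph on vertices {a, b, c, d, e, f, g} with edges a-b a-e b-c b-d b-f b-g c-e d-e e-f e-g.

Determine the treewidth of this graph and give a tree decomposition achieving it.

Treewidth 2.
One such decomposition:
Bags: B1 = {b, c, e}  B2 = {b, d, e}  B3 = {a, b, e}  B4 = {b, e, f}  B5 = {b, e, g}
Tree: B1–B2, B2–B3, B3–B4, B4–B5

Each bag holds 3 vertices, so the decomposition has width 2, which upper-bounds the treewidth. The edges b–c–e–d–b form a cycle, so G is not a tree and its treewidth is at least 2. Therefore the treewidth is 2.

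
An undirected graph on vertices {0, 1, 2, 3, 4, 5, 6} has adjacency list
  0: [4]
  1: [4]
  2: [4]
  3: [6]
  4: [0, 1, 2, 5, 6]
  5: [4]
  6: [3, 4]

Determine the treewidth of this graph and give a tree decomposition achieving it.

Every bag has size at most 2, so the width is 2 − 1 = 1 and tw(G) ≤ 1. Since G has at least one edge (e.g. 4–0), it is not an edgeless graph, so tw(G) ≥ 1. The upper and lower bounds meet at 1, so that is the treewidth.

Treewidth 1.
One such decomposition:
Bags: B1 = {0, 4}  B2 = {1, 4}  B3 = {4, 6}  B4 = {3, 6}  B5 = {2, 4}  B6 = {4, 5}
Tree: B1–B2, B2–B3, B3–B4, B2–B5, B2–B6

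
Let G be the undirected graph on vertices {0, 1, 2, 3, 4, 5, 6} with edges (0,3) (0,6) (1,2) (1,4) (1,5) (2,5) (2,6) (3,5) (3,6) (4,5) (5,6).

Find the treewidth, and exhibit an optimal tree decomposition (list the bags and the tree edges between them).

Treewidth 2.
Bags: B1 = {3, 5, 6}  B2 = {2, 5, 6}  B3 = {0, 3, 6}  B4 = {1, 2, 5}  B5 = {1, 4, 5}
Tree: B1–B2, B1–B3, B2–B4, B4–B5

Every bag has size at most 3, so the width is 3 − 1 = 2 and tw(G) ≤ 2. Conversely, {0, 3, 6} is a clique of size 3, and the vertices of any clique must share a bag in every tree decomposition; so some bag has ≥ 3 vertices and tw(G) ≥ 2. Combining the bounds, tw(G) = 2.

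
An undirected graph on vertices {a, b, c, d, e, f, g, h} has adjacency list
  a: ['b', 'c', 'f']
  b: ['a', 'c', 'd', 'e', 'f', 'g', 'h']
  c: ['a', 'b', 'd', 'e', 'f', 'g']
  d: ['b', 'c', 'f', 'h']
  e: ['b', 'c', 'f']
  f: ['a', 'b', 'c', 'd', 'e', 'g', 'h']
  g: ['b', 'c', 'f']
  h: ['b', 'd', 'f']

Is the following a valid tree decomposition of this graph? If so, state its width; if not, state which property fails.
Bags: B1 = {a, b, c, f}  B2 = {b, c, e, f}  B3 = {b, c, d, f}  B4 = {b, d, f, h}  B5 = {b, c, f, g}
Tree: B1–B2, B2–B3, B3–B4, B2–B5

Every vertex of G appears in some bag (union = {a, b, c, d, e, f, g, h}); every edge is covered by a bag; and for each vertex v the set of bags containing v is connected in the bag tree. The decomposition is therefore valid. The largest bag has 4 vertices, so the width is 3.

Yes; width 3.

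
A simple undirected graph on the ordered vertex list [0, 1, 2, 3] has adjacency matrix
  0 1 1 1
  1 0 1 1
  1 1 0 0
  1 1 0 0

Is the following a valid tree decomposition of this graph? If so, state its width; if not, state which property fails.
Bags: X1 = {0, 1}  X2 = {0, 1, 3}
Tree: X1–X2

A tree decomposition must satisfy three properties: every vertex lies in some bag; for every edge, both endpoints lie together in some bag; and for every vertex, the bags containing it form a connected subtree. Here vertex 2 appears in no bag, so the decomposition is invalid.

No — vertex 2 appears in no bag.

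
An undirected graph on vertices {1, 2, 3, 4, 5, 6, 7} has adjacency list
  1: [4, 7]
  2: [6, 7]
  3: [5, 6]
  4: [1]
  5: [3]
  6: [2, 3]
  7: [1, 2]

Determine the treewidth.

A width-1 tree decomposition is:
Bags: B1 = {1, 4}  B2 = {1, 7}  B3 = {2, 7}  B4 = {2, 6}  B5 = {3, 6}  B6 = {3, 5}
Tree: B1–B2, B2–B3, B3–B4, B4–B5, B5–B6
The largest bag has 2 vertices, giving width 1; this decomposition certifies tw(G) ≤ 1. Since G has at least one edge (e.g. 4–1), it is not an edgeless graph, so tw(G) ≥ 1. The upper and lower bounds meet at 1, so that is the treewidth.

1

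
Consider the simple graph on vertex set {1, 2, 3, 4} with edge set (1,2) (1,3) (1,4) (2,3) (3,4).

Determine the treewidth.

2

A width-2 tree decomposition is:
Bags: B1 = {1, 3, 4}  B2 = {1, 2, 3}
Tree: B1–B2
Every bag has size at most 3, so the width is 3 − 1 = 2 and tw(G) ≤ 2. Conversely, {1, 2, 3} is a clique of size 3, and the vertices of any clique must share a bag in every tree decomposition; so some bag has ≥ 3 vertices and tw(G) ≥ 2. Therefore the treewidth is 2.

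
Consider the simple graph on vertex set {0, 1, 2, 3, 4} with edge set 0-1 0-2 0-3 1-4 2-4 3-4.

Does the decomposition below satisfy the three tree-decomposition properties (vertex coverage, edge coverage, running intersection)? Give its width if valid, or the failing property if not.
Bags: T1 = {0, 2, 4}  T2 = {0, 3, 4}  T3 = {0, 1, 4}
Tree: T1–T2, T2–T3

Yes; width 2.

Every vertex of G appears in some bag (union = {0, 1, 2, 3, 4}); every edge is covered by a bag; and for each vertex v the set of bags containing v is connected in the bag tree. The decomposition is therefore valid. The largest bag has 3 vertices, so the width is 2.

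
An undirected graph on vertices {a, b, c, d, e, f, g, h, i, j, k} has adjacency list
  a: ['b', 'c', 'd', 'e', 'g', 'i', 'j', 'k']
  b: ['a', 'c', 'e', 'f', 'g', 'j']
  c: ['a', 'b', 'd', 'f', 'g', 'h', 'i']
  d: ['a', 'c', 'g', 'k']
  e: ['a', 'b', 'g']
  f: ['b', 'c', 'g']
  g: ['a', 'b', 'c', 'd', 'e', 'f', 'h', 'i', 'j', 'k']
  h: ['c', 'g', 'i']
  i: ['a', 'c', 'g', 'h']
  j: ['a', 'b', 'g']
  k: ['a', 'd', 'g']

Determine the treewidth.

A width-3 tree decomposition is:
Bags: B1 = {a, c, g, i}  B2 = {a, b, c, g}  B3 = {b, c, f, g}  B4 = {a, c, d, g}  B5 = {a, d, g, k}  B6 = {c, g, h, i}  B7 = {a, b, e, g}  B8 = {a, b, g, j}
Tree: B1–B2, B2–B3, B1–B4, B4–B5, B1–B6, B2–B7, B2–B8
The largest bag has 4 vertices, giving width 3; this decomposition certifies tw(G) ≤ 3. Conversely, {a, c, d, g} is a clique of size 4, and the vertices of any clique must share a bag in every tree decomposition; so some bag has ≥ 4 vertices and tw(G) ≥ 3. Therefore the treewidth is 3.

3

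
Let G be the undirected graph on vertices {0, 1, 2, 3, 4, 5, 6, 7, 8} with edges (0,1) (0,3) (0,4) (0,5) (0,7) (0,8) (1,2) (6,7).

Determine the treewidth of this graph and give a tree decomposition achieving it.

The largest bag has 2 vertices, giving width 1; this decomposition certifies tw(G) ≤ 1. G has an edge, so its treewidth is at least 1. Hence tw(G) = 1 exactly.

Treewidth 1.
One optimal decomposition is:
Bags: B1 = {0, 8}  B2 = {0, 4}  B3 = {0, 5}  B4 = {0, 7}  B5 = {6, 7}  B6 = {0, 1}  B7 = {0, 3}  B8 = {1, 2}
Tree: B1–B2, B2–B3, B3–B4, B4–B5, B1–B6, B1–B7, B6–B8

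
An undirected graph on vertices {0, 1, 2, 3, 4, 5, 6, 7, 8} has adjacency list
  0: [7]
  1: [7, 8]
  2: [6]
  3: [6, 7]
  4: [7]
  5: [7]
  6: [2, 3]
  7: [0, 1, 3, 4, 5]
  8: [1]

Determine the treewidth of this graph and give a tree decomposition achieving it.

Every bag has size at most 2, so the width is 2 − 1 = 1 and tw(G) ≤ 1. Any graph with an edge has treewidth ≥ 1, and G has the edge 3–7. The upper and lower bounds meet at 1, so that is the treewidth.

Treewidth 1.
Bags: B1 = {3, 7}  B2 = {1, 7}  B3 = {1, 8}  B4 = {4, 7}  B5 = {5, 7}  B6 = {3, 6}  B7 = {0, 7}  B8 = {2, 6}
Tree: B1–B2, B2–B3, B1–B4, B2–B5, B1–B6, B2–B7, B6–B8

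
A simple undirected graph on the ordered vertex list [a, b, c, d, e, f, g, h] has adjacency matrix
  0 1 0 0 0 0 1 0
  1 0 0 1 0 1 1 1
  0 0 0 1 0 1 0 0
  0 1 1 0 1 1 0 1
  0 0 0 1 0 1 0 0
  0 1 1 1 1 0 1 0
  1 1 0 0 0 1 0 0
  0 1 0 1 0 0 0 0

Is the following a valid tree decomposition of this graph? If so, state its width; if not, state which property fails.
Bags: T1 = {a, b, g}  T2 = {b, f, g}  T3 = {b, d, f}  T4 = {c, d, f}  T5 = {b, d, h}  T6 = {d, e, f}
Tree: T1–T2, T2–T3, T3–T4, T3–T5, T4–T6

Checking the three conditions: (i) the bags cover all of {a, b, c, d, e, f, g, h}; (ii) for each edge, some bag contains both endpoints; (iii) the bags containing any fixed vertex form a subtree. All hold, so the decomposition is valid with width 3 − 1 = 2.

Yes; width 2.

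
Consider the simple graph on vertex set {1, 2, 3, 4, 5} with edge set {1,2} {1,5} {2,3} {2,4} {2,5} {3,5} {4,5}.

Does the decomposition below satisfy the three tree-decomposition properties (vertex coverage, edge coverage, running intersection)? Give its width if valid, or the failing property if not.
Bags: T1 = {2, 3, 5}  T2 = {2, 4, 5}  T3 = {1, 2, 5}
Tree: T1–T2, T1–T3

Yes; width 2.

Checking the three conditions: (i) the bags cover all of {1, 2, 3, 4, 5}; (ii) for each edge, some bag contains both endpoints; (iii) the bags containing any fixed vertex form a subtree. All hold, so the decomposition is valid with width 3 − 1 = 2.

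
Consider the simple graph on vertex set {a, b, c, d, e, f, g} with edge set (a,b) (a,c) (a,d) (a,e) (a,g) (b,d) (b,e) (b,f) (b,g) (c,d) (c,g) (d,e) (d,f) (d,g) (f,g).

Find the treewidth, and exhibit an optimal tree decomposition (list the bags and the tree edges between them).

The largest bag has 4 vertices, giving width 3; this decomposition certifies tw(G) ≤ 3. Conversely, {b, d, f, g} is a clique of size 4, and the vertices of any clique must share a bag in every tree decomposition; so some bag has ≥ 4 vertices and tw(G) ≥ 3. Therefore the treewidth is 3.

Treewidth 3.
One optimal decomposition is:
Bags: B1 = {a, b, d, g}  B2 = {a, c, d, g}  B3 = {b, d, f, g}  B4 = {a, b, d, e}
Tree: B1–B2, B1–B3, B1–B4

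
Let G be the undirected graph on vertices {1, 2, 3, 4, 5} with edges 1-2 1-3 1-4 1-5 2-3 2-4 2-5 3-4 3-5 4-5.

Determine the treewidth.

A width-4 tree decomposition is:
Bags: B1 = {1, 2, 3, 4, 5}
Tree: (single bag)
With just one bag of size 5, the width is 5 − 1 = 4, so tw(G) ≤ 4. On the other hand G contains the 5-clique {1, 2, 3, 4, 5}. A clique must lie in a single bag of any decomposition, so no decomposition can have width below 4. Combining the bounds, tw(G) = 4.

4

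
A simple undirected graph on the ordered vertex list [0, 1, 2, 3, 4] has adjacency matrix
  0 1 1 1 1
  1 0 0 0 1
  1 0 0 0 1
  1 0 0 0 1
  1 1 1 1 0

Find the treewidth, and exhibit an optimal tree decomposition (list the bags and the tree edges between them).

Treewidth 2.
One such decomposition:
Bags: B1 = {0, 2, 4}  B2 = {0, 1, 4}  B3 = {0, 3, 4}
Tree: B1–B2, B2–B3

Every bag has size at most 3, so the width is 3 − 1 = 2 and tw(G) ≤ 2. For the lower bound, the 3 vertices {0, 1, 4} are pairwise adjacent, and any tree decomposition puts a clique entirely inside one bag — forcing width ≥ 2. Hence tw(G) = 2 exactly.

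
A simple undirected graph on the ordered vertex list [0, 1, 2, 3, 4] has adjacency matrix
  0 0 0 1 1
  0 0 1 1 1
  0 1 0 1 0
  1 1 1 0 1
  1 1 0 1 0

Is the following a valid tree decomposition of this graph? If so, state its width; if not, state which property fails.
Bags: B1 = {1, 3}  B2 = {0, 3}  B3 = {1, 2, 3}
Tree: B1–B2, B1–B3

No — vertex 4 appears in no bag.

A tree decomposition must satisfy three properties: every vertex lies in some bag; for every edge, both endpoints lie together in some bag; and for every vertex, the bags containing it form a connected subtree. Here vertex 4 appears in no bag, so the decomposition is invalid.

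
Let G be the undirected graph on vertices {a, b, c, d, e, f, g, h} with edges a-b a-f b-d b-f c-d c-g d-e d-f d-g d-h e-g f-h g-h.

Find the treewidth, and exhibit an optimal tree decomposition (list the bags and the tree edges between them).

Treewidth 2.
One such decomposition:
Bags: B1 = {c, d, g}  B2 = {d, g, h}  B3 = {d, f, h}  B4 = {b, d, f}  B5 = {a, b, f}  B6 = {d, e, g}
Tree: B1–B2, B2–B3, B3–B4, B4–B5, B2–B6

Every bag has size at most 3, so the width is 3 − 1 = 2 and tw(G) ≤ 2. On the other hand G contains the 3-clique {d, e, g}. A clique must lie in a single bag of any decomposition, so no decomposition can have width below 2. Hence tw(G) = 2 exactly.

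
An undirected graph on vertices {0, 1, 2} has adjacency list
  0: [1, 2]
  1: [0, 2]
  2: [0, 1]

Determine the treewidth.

2

A width-2 tree decomposition is:
Bags: B1 = {0, 1, 2}
Tree: (single bag)
A single bag containing all 3 vertices is trivially a valid decomposition of width 2. On the other hand G contains the 3-clique {0, 1, 2}. A clique must lie in a single bag of any decomposition, so no decomposition can have width below 2. Therefore the treewidth is 2.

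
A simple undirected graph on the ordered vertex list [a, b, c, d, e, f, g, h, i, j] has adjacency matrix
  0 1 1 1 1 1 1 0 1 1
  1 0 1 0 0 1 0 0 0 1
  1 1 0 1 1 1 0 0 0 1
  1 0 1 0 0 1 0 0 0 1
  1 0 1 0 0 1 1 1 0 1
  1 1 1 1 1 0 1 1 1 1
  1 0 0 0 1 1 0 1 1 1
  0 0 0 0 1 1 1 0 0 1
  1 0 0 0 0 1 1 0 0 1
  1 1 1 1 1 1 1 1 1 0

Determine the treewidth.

4

A width-4 tree decomposition is:
Bags: B1 = {a, c, e, f, j}  B2 = {a, e, f, g, j}  B3 = {e, f, g, h, j}  B4 = {a, c, d, f, j}  B5 = {a, b, c, f, j}  B6 = {a, f, g, i, j}
Tree: B1–B2, B2–B3, B1–B4, B1–B5, B2–B6
Each bag holds 5 vertices, so the decomposition has width 4, which upper-bounds the treewidth. For the lower bound, the 5 vertices {e, f, g, h, j} are pairwise adjacent, and any tree decomposition puts a clique entirely inside one bag — forcing width ≥ 4. Combining the bounds, tw(G) = 4.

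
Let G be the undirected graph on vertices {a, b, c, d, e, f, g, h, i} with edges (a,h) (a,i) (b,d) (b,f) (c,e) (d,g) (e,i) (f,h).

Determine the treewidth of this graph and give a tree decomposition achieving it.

Each bag holds 2 vertices, so the decomposition has width 1, which upper-bounds the treewidth. Any graph with an edge has treewidth ≥ 1, and G has the edge c–e. Therefore the treewidth is 1.

Treewidth 1.
One optimal decomposition is:
Bags: B1 = {c, e}  B2 = {e, i}  B3 = {a, i}  B4 = {a, h}  B5 = {f, h}  B6 = {b, f}  B7 = {b, d}  B8 = {d, g}
Tree: B1–B2, B2–B3, B3–B4, B4–B5, B5–B6, B6–B7, B7–B8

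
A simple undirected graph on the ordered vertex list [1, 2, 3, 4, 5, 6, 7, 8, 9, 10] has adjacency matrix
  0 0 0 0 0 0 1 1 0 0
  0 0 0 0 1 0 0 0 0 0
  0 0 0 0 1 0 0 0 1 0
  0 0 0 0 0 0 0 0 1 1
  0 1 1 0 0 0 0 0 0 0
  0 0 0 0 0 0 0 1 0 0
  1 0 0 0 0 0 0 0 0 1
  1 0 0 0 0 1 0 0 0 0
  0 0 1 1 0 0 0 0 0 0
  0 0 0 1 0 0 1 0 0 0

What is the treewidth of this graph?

1

A width-1 tree decomposition is:
Bags: B1 = {6, 8}  B2 = {1, 8}  B3 = {1, 7}  B4 = {7, 10}  B5 = {4, 10}  B6 = {4, 9}  B7 = {3, 9}  B8 = {3, 5}  B9 = {2, 5}
Tree: B1–B2, B2–B3, B3–B4, B4–B5, B5–B6, B6–B7, B7–B8, B8–B9
Each bag holds 2 vertices, so the decomposition has width 1, which upper-bounds the treewidth. Since G has at least one edge (e.g. 6–8), it is not an edgeless graph, so tw(G) ≥ 1. Combining the bounds, tw(G) = 1.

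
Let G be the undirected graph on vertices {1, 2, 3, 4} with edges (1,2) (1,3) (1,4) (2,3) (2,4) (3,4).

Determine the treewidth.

3

A width-3 tree decomposition is:
Bags: B1 = {1, 2, 3, 4}
Tree: (single bag)
With just one bag of size 4, the width is 4 − 1 = 3, so tw(G) ≤ 3. For the lower bound, the 4 vertices {1, 2, 3, 4} are pairwise adjacent, and any tree decomposition puts a clique entirely inside one bag — forcing width ≥ 3. Combining the bounds, tw(G) = 3.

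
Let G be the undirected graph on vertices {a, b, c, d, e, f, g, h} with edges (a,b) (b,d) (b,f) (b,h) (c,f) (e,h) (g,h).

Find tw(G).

A width-1 tree decomposition is:
Bags: B1 = {b, d}  B2 = {a, b}  B3 = {b, f}  B4 = {b, h}  B5 = {c, f}  B6 = {e, h}  B7 = {g, h}
Tree: B1–B2, B1–B3, B3–B4, B3–B5, B4–B6, B6–B7
Each bag holds 2 vertices, so the decomposition has width 1, which upper-bounds the treewidth. Since G has at least one edge (e.g. d–b), it is not an edgeless graph, so tw(G) ≥ 1. The upper and lower bounds meet at 1, so that is the treewidth.

1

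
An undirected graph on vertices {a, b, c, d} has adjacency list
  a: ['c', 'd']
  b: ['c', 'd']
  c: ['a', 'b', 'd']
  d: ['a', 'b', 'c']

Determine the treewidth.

A width-2 tree decomposition is:
Bags: B1 = {a, c, d}  B2 = {b, c, d}
Tree: B1–B2
The largest bag has 3 vertices, giving width 2; this decomposition certifies tw(G) ≤ 2. On the other hand G contains the 3-clique {a, c, d}. A clique must lie in a single bag of any decomposition, so no decomposition can have width below 2. Hence tw(G) = 2 exactly.

2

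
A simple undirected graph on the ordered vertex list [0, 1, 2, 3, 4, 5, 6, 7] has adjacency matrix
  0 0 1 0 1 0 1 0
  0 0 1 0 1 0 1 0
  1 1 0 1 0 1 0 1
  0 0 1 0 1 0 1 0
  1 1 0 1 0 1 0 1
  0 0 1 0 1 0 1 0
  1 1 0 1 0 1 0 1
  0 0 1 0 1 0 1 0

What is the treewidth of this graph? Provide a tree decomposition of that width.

Each bag holds 4 vertices, so the decomposition has width 3, which upper-bounds the treewidth. For the lower bound: the 4 vertex sets {1,2}, {3,6}, {4}, {5} are disjoint, each induces a connected subgraph, and every pair is joined by at least one edge of G. Contracting each set to a single vertex therefore yields K_{4} as a minor, and since treewidth is minor-monotone, tw(G) ≥ tw(K_{4}) = 3. Therefore the treewidth is 3.

Treewidth 3.
One optimal decomposition is:
Bags: B1 = {1, 2, 4, 6}  B2 = {2, 3, 4, 6}  B3 = {2, 4, 5, 6}  B4 = {2, 4, 6, 7}  B5 = {0, 2, 4, 6}
Tree: B1–B2, B2–B3, B3–B4, B4–B5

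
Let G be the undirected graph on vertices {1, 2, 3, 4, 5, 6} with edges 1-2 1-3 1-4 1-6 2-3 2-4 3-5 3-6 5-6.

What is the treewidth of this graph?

A width-2 tree decomposition is:
Bags: B1 = {1, 3, 6}  B2 = {3, 5, 6}  B3 = {1, 2, 3}  B4 = {1, 2, 4}
Tree: B1–B2, B1–B3, B3–B4
Each bag holds 3 vertices, so the decomposition has width 2, which upper-bounds the treewidth. For the lower bound, the 3 vertices {1, 2, 3} are pairwise adjacent, and any tree decomposition puts a clique entirely inside one bag — forcing width ≥ 2. Combining the bounds, tw(G) = 2.

2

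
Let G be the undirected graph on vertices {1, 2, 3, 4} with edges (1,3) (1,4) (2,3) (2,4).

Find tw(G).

A width-2 tree decomposition is:
Bags: B1 = {1, 2, 3}  B2 = {1, 2, 4}
Tree: B1–B2
Each bag holds 3 vertices, so the decomposition has width 2, which upper-bounds the treewidth. Since 1–3–2–4–1 is a cycle in G, G is not acyclic. Forests are exactly the graphs of treewidth ≤ 1, so tw(G) ≥ 2. Hence tw(G) = 2 exactly.

2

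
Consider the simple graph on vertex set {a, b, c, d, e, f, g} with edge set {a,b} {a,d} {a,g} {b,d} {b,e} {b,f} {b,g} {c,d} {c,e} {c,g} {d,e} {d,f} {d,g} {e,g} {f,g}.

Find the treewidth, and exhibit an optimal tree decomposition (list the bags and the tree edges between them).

The largest bag has 4 vertices, giving width 3; this decomposition certifies tw(G) ≤ 3. For the lower bound, the 4 vertices {c, d, e, g} are pairwise adjacent, and any tree decomposition puts a clique entirely inside one bag — forcing width ≥ 3. Combining the bounds, tw(G) = 3.

Treewidth 3.
One such decomposition:
Bags: B1 = {a, b, d, g}  B2 = {b, d, e, g}  B3 = {c, d, e, g}  B4 = {b, d, f, g}
Tree: B1–B2, B2–B3, B2–B4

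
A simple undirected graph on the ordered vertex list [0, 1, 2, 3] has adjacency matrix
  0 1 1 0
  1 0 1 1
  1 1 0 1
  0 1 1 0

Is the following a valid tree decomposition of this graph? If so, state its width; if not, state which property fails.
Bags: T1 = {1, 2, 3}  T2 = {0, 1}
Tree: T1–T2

A tree decomposition must satisfy three properties: every vertex lies in some bag; for every edge, both endpoints lie together in some bag; and for every vertex, the bags containing it form a connected subtree. Here edge (2,0) lies in no bag, so the decomposition is invalid.

No — edge (2,0) lies in no bag.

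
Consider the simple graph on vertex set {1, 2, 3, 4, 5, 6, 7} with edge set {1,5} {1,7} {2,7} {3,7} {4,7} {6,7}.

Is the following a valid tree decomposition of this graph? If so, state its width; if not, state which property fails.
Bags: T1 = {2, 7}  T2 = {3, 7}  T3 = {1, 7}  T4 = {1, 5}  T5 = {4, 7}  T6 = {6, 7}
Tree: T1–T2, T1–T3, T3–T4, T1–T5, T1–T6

Yes; width 1.

Vertex coverage: the bags together contain {1, 2, 3, 4, 5, 6, 7}, the full vertex set. Edge coverage: each edge of G has both endpoints in at least one bag. Running intersection: for every vertex, the bags containing it form a connected subtree. All three properties hold, so this is a valid tree decomposition of width max|bag| − 1 = 1, and hence tw(G) ≤ 1.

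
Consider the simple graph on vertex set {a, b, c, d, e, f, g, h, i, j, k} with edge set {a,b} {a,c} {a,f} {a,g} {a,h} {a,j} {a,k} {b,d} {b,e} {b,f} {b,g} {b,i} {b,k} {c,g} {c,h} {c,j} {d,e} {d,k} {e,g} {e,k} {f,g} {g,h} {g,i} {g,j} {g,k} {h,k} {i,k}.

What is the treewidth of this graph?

A width-3 tree decomposition is:
Bags: B1 = {b, e, g, k}  B2 = {b, d, e, k}  B3 = {a, b, g, k}  B4 = {b, g, i, k}  B5 = {a, g, h, k}  B6 = {a, c, g, h}  B7 = {a, b, f, g}  B8 = {a, c, g, j}
Tree: B1–B2, B1–B3, B3–B4, B3–B5, B5–B6, B3–B7, B6–B8
Every bag has size at most 4, so the width is 4 − 1 = 3 and tw(G) ≤ 3. Conversely, {b, d, e, k} is a clique of size 4, and the vertices of any clique must share a bag in every tree decomposition; so some bag has ≥ 4 vertices and tw(G) ≥ 3. Combining the bounds, tw(G) = 3.

3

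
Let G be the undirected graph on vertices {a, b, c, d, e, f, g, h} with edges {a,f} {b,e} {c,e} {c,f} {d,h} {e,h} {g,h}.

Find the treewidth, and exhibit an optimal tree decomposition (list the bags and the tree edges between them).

The largest bag has 2 vertices, giving width 1; this decomposition certifies tw(G) ≤ 1. G has an edge, so its treewidth is at least 1. The upper and lower bounds meet at 1, so that is the treewidth.

Treewidth 1.
One optimal decomposition is:
Bags: B1 = {a, f}  B2 = {c, f}  B3 = {c, e}  B4 = {e, h}  B5 = {b, e}  B6 = {g, h}  B7 = {d, h}
Tree: B1–B2, B2–B3, B3–B4, B3–B5, B4–B6, B4–B7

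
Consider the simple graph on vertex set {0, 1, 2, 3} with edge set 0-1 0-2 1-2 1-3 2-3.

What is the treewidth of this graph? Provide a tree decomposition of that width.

Each bag holds 3 vertices, so the decomposition has width 2, which upper-bounds the treewidth. On the other hand G contains the 3-clique {0, 1, 2}. A clique must lie in a single bag of any decomposition, so no decomposition can have width below 2. Therefore the treewidth is 2.

Treewidth 2.
Bags: B1 = {0, 1, 2}  B2 = {1, 2, 3}
Tree: B1–B2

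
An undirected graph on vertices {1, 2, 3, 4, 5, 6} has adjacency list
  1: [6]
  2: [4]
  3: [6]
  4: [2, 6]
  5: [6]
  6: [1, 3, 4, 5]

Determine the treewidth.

1

A width-1 tree decomposition is:
Bags: B1 = {5, 6}  B2 = {1, 6}  B3 = {3, 6}  B4 = {4, 6}  B5 = {2, 4}
Tree: B1–B2, B1–B3, B3–B4, B4–B5
Each bag holds 2 vertices, so the decomposition has width 1, which upper-bounds the treewidth. Any graph with an edge has treewidth ≥ 1, and G has the edge 5–6. The upper and lower bounds meet at 1, so that is the treewidth.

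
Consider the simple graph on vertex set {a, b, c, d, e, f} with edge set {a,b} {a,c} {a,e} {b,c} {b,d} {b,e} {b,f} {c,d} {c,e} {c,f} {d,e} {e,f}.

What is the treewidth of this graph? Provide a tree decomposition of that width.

Treewidth 3.
One such decomposition:
Bags: B1 = {a, b, c, e}  B2 = {b, c, d, e}  B3 = {b, c, e, f}
Tree: B1–B2, B1–B3

Each bag holds 4 vertices, so the decomposition has width 3, which upper-bounds the treewidth. Conversely, {b, c, d, e} is a clique of size 4, and the vertices of any clique must share a bag in every tree decomposition; so some bag has ≥ 4 vertices and tw(G) ≥ 3. Hence tw(G) = 3 exactly.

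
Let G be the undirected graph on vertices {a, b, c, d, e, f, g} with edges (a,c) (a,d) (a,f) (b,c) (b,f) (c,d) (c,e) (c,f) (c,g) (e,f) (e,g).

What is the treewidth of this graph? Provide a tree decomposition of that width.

Every bag has size at most 3, so the width is 3 − 1 = 2 and tw(G) ≤ 2. Conversely, {a, c, d} is a clique of size 3, and the vertices of any clique must share a bag in every tree decomposition; so some bag has ≥ 3 vertices and tw(G) ≥ 2. The upper and lower bounds meet at 2, so that is the treewidth.

Treewidth 2.
One such decomposition:
Bags: B1 = {c, e, f}  B2 = {a, c, f}  B3 = {b, c, f}  B4 = {a, c, d}  B5 = {c, e, g}
Tree: B1–B2, B1–B3, B2–B4, B1–B5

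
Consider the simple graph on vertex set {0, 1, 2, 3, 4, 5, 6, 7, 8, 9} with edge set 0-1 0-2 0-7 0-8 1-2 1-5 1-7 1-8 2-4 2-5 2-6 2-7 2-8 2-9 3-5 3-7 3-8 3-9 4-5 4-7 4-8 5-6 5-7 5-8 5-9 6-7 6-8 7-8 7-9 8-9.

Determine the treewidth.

4

A width-4 tree decomposition is:
Bags: B1 = {0, 1, 2, 7, 8}  B2 = {1, 2, 5, 7, 8}  B3 = {2, 5, 7, 8, 9}  B4 = {2, 4, 5, 7, 8}  B5 = {2, 5, 6, 7, 8}  B6 = {3, 5, 7, 8, 9}
Tree: B1–B2, B2–B3, B3–B4, B2–B5, B3–B6
Each bag holds 5 vertices, so the decomposition has width 4, which upper-bounds the treewidth. On the other hand G contains the 5-clique {0, 1, 2, 7, 8}. A clique must lie in a single bag of any decomposition, so no decomposition can have width below 4. Therefore the treewidth is 4.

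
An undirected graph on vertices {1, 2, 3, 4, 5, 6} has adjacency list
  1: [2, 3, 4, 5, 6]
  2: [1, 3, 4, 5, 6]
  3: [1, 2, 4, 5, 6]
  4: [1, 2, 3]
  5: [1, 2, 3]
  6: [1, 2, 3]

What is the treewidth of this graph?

A width-3 tree decomposition is:
Bags: B1 = {1, 2, 3, 5}  B2 = {1, 2, 3, 4}  B3 = {1, 2, 3, 6}
Tree: B1–B2, B1–B3
Each bag holds 4 vertices, so the decomposition has width 3, which upper-bounds the treewidth. On the other hand G contains the 4-clique {1, 2, 3, 4}. A clique must lie in a single bag of any decomposition, so no decomposition can have width below 3. Therefore the treewidth is 3.

3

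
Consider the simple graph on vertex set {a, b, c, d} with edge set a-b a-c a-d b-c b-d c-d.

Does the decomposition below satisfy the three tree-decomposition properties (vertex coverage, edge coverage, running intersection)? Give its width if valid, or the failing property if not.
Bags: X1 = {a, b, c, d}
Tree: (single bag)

Every vertex of G appears in some bag (union = {a, b, c, d}); every edge is covered by a bag; and for each vertex v the set of bags containing v is connected in the bag tree. The decomposition is therefore valid. The largest bag has 4 vertices, so the width is 3.

Yes; width 3.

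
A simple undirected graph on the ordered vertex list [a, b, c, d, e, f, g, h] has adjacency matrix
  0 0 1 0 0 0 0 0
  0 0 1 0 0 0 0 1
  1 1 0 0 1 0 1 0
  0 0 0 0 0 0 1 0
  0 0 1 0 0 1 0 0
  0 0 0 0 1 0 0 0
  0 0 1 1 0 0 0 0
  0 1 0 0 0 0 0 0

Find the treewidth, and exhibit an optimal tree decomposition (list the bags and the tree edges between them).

Every bag has size at most 2, so the width is 2 − 1 = 1 and tw(G) ≤ 1. Since G has at least one edge (e.g. c–a), it is not an edgeless graph, so tw(G) ≥ 1. The upper and lower bounds meet at 1, so that is the treewidth.

Treewidth 1.
One optimal decomposition is:
Bags: B1 = {a, c}  B2 = {b, c}  B3 = {c, e}  B4 = {e, f}  B5 = {b, h}  B6 = {c, g}  B7 = {d, g}
Tree: B1–B2, B2–B3, B3–B4, B2–B5, B1–B6, B6–B7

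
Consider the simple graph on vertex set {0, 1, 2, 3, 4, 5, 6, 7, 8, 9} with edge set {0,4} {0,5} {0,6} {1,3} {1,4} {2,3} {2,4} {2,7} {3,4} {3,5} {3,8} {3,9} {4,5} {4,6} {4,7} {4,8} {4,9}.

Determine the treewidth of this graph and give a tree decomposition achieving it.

Every bag has size at most 3, so the width is 3 − 1 = 2 and tw(G) ≤ 2. Conversely, {0, 4, 5} is a clique of size 3, and the vertices of any clique must share a bag in every tree decomposition; so some bag has ≥ 3 vertices and tw(G) ≥ 2. Hence tw(G) = 2 exactly.

Treewidth 2.
One such decomposition:
Bags: B1 = {0, 4, 5}  B2 = {3, 4, 5}  B3 = {0, 4, 6}  B4 = {3, 4, 9}  B5 = {1, 3, 4}  B6 = {3, 4, 8}  B7 = {2, 3, 4}  B8 = {2, 4, 7}
Tree: B1–B2, B1–B3, B2–B4, B2–B5, B4–B6, B5–B7, B7–B8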